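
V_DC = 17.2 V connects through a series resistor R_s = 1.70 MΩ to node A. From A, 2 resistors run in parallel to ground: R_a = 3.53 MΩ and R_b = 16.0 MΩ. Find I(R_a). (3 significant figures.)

I ≈ 3.07 µA

Combine the parallel branches: R_p = (1/3.53 + 1/16.0)⁻¹ = 2.892 MΩ.
Node voltage V_A = V_DC · R_p/(R_s + R_p) = 17.2 × 0.6298 = 10.83 V.
Branch current I = V_A/R_a = 10.83/3.53 = 3.069 µA.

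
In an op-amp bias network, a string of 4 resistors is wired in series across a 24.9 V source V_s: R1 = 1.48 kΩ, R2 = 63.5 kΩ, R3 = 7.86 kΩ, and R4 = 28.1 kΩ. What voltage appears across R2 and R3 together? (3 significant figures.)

V ≈ 17.6 V

Series total: ΣR = 1.48 + 63.5 + 7.86 + 28.1 = 100.9 kΩ.
R_{R2..R3} = 63.5 + 7.86 = 71.36 kΩ.
V = V_s · R/ΣR = 24.9 × 0.7070 = 17.60 V.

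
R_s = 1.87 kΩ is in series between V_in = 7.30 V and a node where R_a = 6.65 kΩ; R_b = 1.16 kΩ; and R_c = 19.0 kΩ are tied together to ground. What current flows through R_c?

I ≈ 0.128 mA

Parallel bank: R_p = 1/(1/6.65 + 1/1.16 + 1/19.0) = 0.9389 kΩ.
Node voltage V_A = V_in · R_p/(R_s + R_p) = 7.30 × 0.3343 = 2.440 V.
Branch current I = V_A/R_c = 2.440/19.0 = 0.1284 mA.
(Check via current divider: I_total = 2.599 mA; share G_k/ΣG = 0.04942 → same result.)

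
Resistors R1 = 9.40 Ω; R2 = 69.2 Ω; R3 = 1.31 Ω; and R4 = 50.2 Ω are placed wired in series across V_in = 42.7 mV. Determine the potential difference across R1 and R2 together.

ΣR = 9.40 + 69.2 + 1.31 + 50.2 = 130.1 Ω.
R_{R1..R2} = 9.40 + 69.2 = 78.60 Ω.
V = V_in · R/ΣR = 42.7 × 0.6041 = 25.80 mV.

V ≈ 25.8 mV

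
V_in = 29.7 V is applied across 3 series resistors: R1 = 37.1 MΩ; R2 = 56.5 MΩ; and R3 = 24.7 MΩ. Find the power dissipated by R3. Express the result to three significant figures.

P ≈ 1.56 µW

ΣR = 118.3 MΩ → I = 29.7/118.3 = 0.2511 µA.
V(R3) = I·R = 6.201 V; P = V·I = 6.201 × 0.2511 = 1.557 µW.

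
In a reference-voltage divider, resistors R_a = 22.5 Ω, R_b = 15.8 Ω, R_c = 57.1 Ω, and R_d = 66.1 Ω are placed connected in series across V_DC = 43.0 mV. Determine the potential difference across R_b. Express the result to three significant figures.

Total series resistance ΣR = 22.5 + 15.8 + 57.1 + 66.1 = 161.5 Ω.
V = V_DC · R/ΣR = 43.0 × 0.09783 = 4.207 mV.

V ≈ 4.21 mV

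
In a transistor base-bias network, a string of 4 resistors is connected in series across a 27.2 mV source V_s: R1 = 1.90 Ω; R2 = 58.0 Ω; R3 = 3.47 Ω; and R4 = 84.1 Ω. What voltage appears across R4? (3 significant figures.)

ΣR = 1.90 + 58.0 + 3.47 + 84.1 = 147.5 Ω.
V = V_s · R/ΣR = 27.2 × 0.5703 = 15.51 mV.

V ≈ 15.5 mV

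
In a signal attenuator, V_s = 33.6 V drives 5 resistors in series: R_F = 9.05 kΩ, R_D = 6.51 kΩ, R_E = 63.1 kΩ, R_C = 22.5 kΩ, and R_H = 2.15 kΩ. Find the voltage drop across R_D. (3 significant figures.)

V ≈ 2.12 V

Total series resistance ΣR = 9.05 + 6.51 + 63.1 + 22.5 + 2.15 = 103.3 kΩ.
By the voltage-divider rule, V = 33.6 × 6.510/103.3 = 2.117 V.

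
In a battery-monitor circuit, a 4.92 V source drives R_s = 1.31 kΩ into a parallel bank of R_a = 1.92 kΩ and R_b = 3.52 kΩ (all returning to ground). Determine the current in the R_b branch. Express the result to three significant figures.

I ≈ 0.680 mA

Parallel bank: R_p = 1/(1/1.92 + 1/3.52) = 1.242 kΩ.
V_A = 4.92 × 1.242/2.552 = 2.395 V.
Branch current I = V_A/R_b = 2.395/3.52 = 0.6803 mA.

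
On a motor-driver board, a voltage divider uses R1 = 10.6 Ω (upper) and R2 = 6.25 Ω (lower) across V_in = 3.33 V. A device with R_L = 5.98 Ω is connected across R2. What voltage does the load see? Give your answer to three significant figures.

First combine the lower leg with the load: R2 ‖ R_L = 3.056 Ω.
Then V_out = V_in · R2'/(R1 + R2') = 3.33 × 3.056/13.66 = 0.7452 V.
(Unloaded it would be 1.24 V; the load pulls it down.)

V_out ≈ 0.745 V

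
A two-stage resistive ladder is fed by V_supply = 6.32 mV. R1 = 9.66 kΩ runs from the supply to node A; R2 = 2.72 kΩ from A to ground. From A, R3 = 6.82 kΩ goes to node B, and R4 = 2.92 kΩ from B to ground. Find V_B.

V_B ≈ 0.342 mV

Looking into the second stage from A: R3 + R4 = 9.740 kΩ appears in parallel with R2.
Effective lower resistance at A: R2 ‖ 9.740 = 2.126 kΩ.
So V_A = 6.32 × 0.1804 = 1.140 mV.
V_B = V_A × 0.2998 = 0.3418 mV.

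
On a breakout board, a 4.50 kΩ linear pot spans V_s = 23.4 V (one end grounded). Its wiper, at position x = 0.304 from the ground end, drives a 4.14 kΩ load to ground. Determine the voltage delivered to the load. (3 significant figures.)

Split the track: R_lower = x·R_p = 1.368 kΩ, R_upper = (1−x)·R_p = 3.132 kΩ.
Lower segment in parallel with the load: 1.368 ‖ 4.14 = 1.028 kΩ.
Then V_out = V_s · 1.028/(3.132 + 1.028) = 5.783 V.

V_out ≈ 5.78 V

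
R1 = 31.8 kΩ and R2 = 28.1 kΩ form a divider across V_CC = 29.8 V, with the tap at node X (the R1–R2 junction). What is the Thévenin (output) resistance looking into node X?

R_th ≈ 14.9 kΩ

Looking into X with the source shorted: R_th = R1·R2/(R1+R2) = 31.80 × 28.1/59.90 = 14.92 kΩ.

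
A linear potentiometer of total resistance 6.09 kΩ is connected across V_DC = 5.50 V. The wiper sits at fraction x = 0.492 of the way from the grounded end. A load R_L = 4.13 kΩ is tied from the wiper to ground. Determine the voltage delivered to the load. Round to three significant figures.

Lower segment x·R_p = 2.996 kΩ; upper segment (1−x)·R_p = 3.094 kΩ.
(x·R_p) ‖ R_L = 1.736 kΩ.
Loaded-divider output: V_out = 5.50 × 0.3595 = 1.977 V.

V_out ≈ 1.98 V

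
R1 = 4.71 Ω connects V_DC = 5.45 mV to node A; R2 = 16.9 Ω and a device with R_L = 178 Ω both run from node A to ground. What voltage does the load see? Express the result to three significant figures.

V_out ≈ 4.18 mV

R2 ‖ R_L = (16.9 × 178)/(16.9 + 178) = 15.43 Ω.
Then V_out = V_DC · R2'/(R1 + R2') = 5.45 × 15.43/20.14 = 4.176 mV.
(Unloaded it would be 4.26 mV; the load pulls it down.)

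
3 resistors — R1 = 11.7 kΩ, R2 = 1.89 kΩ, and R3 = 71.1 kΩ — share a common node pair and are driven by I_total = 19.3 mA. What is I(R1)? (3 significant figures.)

Total conductance ΣG = 1/11.7 + 1/1.89 + 1/71.1 = 0.6286 (units of 1/kΩ).
By the current-divider rule, I = I_total · G_k/ΣG = 19.3 × 0.1360 = 2.624 mA.

I ≈ 2.62 mA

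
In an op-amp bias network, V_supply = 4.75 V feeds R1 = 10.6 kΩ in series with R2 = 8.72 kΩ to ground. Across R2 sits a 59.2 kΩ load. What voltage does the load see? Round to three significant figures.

R2 ‖ R_L = (8.72 × 59.2)/(8.72 + 59.2) = 7.600 kΩ.
Now apply the divider: V_out = 4.75 × 0.4176 = 1.984 V.

V_out ≈ 1.98 V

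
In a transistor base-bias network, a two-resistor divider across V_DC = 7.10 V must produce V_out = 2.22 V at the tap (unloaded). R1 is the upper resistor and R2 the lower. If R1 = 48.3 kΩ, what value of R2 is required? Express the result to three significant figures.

V_out/V_DC = R2/(R1+R2) = 0.3127.
R2 = R1 · 0.3127/(1 − 0.3127) = 21.97 kΩ.

R2 ≈ 22.0 kΩ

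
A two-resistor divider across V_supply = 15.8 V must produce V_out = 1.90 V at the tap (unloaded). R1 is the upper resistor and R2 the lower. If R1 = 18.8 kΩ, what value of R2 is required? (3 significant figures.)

V_out/V_supply = R2/(R1+R2) = 0.1203.
R2 = R1 · 0.1203/(1 − 0.1203) = 2.570 kΩ.

R2 ≈ 2.57 kΩ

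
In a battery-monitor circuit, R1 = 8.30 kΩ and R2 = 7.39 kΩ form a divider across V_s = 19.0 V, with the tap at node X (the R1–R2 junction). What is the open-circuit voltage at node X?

V_th ≈ 8.95 V

Open-circuit (no load on X): V_th = V_s · R2/(R1 + R2) = 19.0 × 7.39/(8.300 + 7.39) = 8.949 V.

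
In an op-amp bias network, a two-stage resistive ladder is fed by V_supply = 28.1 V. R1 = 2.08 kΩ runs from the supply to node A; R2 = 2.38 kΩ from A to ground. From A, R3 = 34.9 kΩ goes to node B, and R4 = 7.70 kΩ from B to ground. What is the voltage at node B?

Node A sees R2 in parallel with the series input of stage 2, R3 + R4 = 42.60 kΩ.
Effective lower resistance at A: R2 ‖ 42.60 = 2.254 kΩ.
V_A = 28.1 × 2.254/(2.08 + 2.254) = 14.61 V.
Stage 2 is unloaded, so V_B = V_A · R4/(R3+R4) = 14.61 × 7.70/42.60 = 2.642 V.

V_B ≈ 2.64 V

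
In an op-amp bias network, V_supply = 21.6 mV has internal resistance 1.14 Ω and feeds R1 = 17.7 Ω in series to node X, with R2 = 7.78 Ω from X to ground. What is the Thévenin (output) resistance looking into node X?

R_th ≈ 5.51 Ω

R1' = 1.14 + 17.7 = 18.84 Ω (source resistance + R1).
With V_supply suppressed (replaced by a short), R_th = R1' ‖ R2 = (18.84 × 7.78)/(18.84 + 7.78) = 5.506 Ω.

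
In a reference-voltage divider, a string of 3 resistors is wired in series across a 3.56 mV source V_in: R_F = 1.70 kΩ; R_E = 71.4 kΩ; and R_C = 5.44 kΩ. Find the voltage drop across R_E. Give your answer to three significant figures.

ΣR = 1.70 + 71.4 + 5.44 = 78.54 kΩ.
Voltage divider: V = V_in · (71.40 / 78.54) = 3.56 × 0.9091 = 3.236 mV.

V ≈ 3.24 mV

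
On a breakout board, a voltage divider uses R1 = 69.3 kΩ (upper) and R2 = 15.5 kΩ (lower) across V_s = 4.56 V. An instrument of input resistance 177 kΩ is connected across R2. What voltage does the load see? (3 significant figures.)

V_out ≈ 0.778 V

The load sits in parallel with R2, giving an effective lower resistance R2' = R2·R_L/(R2+R_L) = 14.25 kΩ.
Then V_out = V_s · R2'/(R1 + R2') = 4.56 × 14.25/83.55 = 0.7778 V.
(Unloaded it would be 0.833 V; the load pulls it down.)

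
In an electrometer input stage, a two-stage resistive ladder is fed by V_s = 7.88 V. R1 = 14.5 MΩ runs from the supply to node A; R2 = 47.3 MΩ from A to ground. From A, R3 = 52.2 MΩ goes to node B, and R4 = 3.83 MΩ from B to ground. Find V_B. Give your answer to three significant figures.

The second stage (R3 + R4 = 56.03 MΩ) loads node A in parallel with R2.
R2 ‖ (R3+R4) = 25.65 MΩ.
So V_A = 7.88 × 0.6388 = 5.034 V.
V_B = V_A × 0.06836 = 0.3441 V.

V_B ≈ 0.344 V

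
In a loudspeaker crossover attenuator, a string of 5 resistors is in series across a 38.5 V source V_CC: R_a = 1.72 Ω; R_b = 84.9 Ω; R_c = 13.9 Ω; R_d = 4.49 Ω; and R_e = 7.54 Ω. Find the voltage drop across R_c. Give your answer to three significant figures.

Series total: ΣR = 1.72 + 84.9 + 13.9 + 4.49 + 7.54 = 112.6 Ω.
By the voltage-divider rule, V = 38.5 × 13.90/112.6 = 4.755 V.

V ≈ 4.75 V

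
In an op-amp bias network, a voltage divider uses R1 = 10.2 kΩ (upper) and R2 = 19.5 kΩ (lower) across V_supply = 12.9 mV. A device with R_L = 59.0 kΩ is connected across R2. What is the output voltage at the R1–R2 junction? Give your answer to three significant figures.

V_out ≈ 7.61 mV

First combine the lower leg with the load: R2 ‖ R_L = 14.66 kΩ.
Now apply the divider: V_out = 12.9 × 0.5896 = 7.606 mV.
(Unloaded it would be 8.47 mV; the load pulls it down.)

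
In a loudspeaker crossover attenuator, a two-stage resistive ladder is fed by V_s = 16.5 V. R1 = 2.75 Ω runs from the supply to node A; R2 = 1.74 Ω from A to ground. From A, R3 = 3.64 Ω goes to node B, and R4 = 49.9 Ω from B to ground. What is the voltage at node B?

The second stage (R3 + R4 = 53.54 Ω) loads node A in parallel with R2.
Effective lower resistance at A: R2 ‖ 53.54 = 1.685 Ω.
First divider: V_A = V_s · 1.685/(2.75 + 1.685) = 6.269 V.
Stage 2 is unloaded, so V_B = V_A · R4/(R3+R4) = 6.269 × 49.9/53.54 = 5.843 V.

V_B ≈ 5.84 V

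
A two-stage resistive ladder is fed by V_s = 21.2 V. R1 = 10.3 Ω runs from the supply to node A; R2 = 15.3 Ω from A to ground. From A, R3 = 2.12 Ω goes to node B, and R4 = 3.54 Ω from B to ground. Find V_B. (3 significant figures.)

Node A sees R2 in parallel with the series input of stage 2, R3 + R4 = 5.660 Ω.
R2 ‖ (R3+R4) = 4.132 Ω.
V_A = 21.2 × 4.132/(10.3 + 4.132) = 6.069 V.
Then the unloaded second divider: V_B = V_A × R4/(R3+R4) = 6.069 × 0.6254 = 3.796 V.

V_B ≈ 3.80 V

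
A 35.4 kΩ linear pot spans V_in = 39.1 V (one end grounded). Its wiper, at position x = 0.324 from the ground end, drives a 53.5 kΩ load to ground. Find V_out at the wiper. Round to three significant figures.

V_out ≈ 11.1 V

The pot divides into 23.93 kΩ above the wiper and 11.47 kΩ below.
(x·R_p) ‖ R_L = 9.445 kΩ.
Loaded-divider output: V_out = 39.1 × 0.2830 = 11.06 V.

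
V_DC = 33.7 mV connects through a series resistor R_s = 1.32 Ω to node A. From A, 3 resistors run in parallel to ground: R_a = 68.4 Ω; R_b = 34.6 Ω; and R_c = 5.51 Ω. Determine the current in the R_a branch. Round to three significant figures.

Combine the parallel branches: R_p = (1/68.4 + 1/34.6 + 1/5.51)⁻¹ = 4.444 Ω.
Node voltage V_A = V_DC · R_p/(R_s + R_p) = 33.7 × 0.7710 = 25.98 mV.
Branch current I = V_A/R_a = 25.98/68.4 = 0.3799 mA.

I ≈ 0.380 mA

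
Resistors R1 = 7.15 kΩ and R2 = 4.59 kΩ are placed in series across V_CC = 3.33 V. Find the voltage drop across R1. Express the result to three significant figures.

V ≈ 2.03 V

ΣR = 7.15 + 4.59 = 11.74 kΩ.
Voltage divider: V = V_CC · (7.150 / 11.74) = 3.33 × 0.6090 = 2.028 V.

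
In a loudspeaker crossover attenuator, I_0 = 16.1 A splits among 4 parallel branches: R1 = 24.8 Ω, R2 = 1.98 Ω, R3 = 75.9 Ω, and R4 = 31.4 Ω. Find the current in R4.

ΣG = 1/24.8 + 1/1.98 + 1/75.9 + 1/31.4 = 0.5904.
By the current-divider rule, I = I_0 · G_k/ΣG = 16.1 × 0.05394 = 0.8685 A.

I ≈ 0.868 A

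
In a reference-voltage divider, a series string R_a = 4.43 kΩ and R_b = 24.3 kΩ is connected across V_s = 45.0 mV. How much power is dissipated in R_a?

The common current is I = 45.0/28.73 = 1.566 µA.
P(R_a) = I²·R_a = (1.566)² × 4.43 = 10.87 nW.

P ≈ 10.9 nW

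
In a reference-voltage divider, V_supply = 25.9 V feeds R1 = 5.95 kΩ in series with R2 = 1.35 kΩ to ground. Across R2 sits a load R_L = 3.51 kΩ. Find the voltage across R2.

R2 ‖ R_L = (1.35 × 3.51)/(1.35 + 3.51) = 0.9750 kΩ.
Now apply the divider: V_out = 25.9 × 0.1408 = 3.647 V.

V_out ≈ 3.65 V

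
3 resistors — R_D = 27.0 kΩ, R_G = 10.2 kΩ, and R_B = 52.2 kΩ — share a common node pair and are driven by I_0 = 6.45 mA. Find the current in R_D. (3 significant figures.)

I ≈ 1.55 mA

Conductances: ΣG = 1/27.0 + 1/10.2 + 1/52.2 = 0.1542 (1/kΩ).
By the current-divider rule, I = I_0 · G_k/ΣG = 6.45 × 0.2401 = 1.549 mA.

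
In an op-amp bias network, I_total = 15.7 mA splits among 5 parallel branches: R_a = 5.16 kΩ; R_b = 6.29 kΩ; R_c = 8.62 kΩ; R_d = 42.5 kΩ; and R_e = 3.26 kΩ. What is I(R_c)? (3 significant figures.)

I ≈ 2.28 mA

ΣG = 1/5.16 + 1/6.29 + 1/8.62 + 1/42.5 + 1/3.26 = 0.7991.
R_c takes the fraction G_k/ΣG = 0.1160/0.7991 = 0.1452, so I = 15.7 × 0.1452 = 2.279 mA.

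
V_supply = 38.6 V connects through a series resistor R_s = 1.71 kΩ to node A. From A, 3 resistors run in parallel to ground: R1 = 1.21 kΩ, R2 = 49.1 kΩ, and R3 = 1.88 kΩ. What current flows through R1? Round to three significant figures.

I ≈ 9.50 mA

Equivalent of the parallel group: R_p = 0.7253 kΩ.
V_A by voltage divider: V_A = 38.6 × 0.7253/(1.71 + 0.7253) = 11.50 V.
I(R1) = V_A / R1 = 11.50/1.21 = 9.501 mA.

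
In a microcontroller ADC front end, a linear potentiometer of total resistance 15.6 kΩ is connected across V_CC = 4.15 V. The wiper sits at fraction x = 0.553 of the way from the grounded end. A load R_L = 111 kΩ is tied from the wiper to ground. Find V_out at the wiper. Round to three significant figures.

Lower segment x·R_p = 8.627 kΩ; upper segment (1−x)·R_p = 6.973 kΩ.
(x·R_p) ‖ R_L = 8.005 kΩ.
V_out = 4.15 × 8.005/(6.973 + 8.005) = 2.218 V.

V_out ≈ 2.22 V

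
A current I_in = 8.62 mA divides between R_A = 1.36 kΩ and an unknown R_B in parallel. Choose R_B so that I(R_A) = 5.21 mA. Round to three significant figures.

In a two-way split, I_A/I_in = R_B/(R_A + R_B).
5.21/8.62 = R_B/(R_A + R_B) → R_B = R_A · (0.6044)/(1 − 0.6044) = 1.36 × 1.528 = 2.078 kΩ.

R_B ≈ 2.08 kΩ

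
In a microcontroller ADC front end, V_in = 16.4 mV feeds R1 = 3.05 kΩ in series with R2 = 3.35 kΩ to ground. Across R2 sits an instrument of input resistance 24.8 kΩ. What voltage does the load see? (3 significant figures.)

V_out ≈ 8.07 mV

R2 ‖ R_L = (3.35 × 24.8)/(3.35 + 24.8) = 2.951 kΩ.
Now apply the divider: V_out = 16.4 × 0.4918 = 8.065 mV.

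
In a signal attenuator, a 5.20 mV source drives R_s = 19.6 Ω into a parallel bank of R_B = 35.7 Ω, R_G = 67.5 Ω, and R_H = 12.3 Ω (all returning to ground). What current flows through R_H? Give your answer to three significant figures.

I ≈ 0.123 mA

Combine the parallel branches: R_p = (1/35.7 + 1/67.5 + 1/12.3)⁻¹ = 8.056 Ω.
V_A = 5.20 × 8.056/27.66 = 1.515 mV.
I(R_H) = V_A / R_H = 1.515/12.3 = 0.1232 mA.
(Check via current divider: I_total = 0.1880 mA; share G_k/ΣG = 0.6550 → same result.)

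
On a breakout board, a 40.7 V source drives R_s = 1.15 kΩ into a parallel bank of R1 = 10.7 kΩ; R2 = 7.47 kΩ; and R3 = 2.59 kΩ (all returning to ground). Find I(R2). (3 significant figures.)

Parallel bank: R_p = 1/(1/10.7 + 1/7.47 + 1/2.59) = 1.630 kΩ.
Node voltage V_A = V_CC · R_p/(R_s + R_p) = 40.7 × 0.5864 = 23.86 V.
I(R2) = V_A / R2 = 23.86/7.47 = 3.195 mA.
(Check via current divider: I_total = 14.64 mA; share G_k/ΣG = 0.2182 → same result.)

I ≈ 3.19 mA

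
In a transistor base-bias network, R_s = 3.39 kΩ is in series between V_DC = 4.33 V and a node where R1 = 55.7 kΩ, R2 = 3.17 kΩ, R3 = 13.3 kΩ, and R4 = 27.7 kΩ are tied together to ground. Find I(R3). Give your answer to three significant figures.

Parallel bank: R_p = 1/(1/55.7 + 1/3.17 + 1/13.3 + 1/27.7) = 2.249 kΩ.
V_A = 4.33 × 2.249/5.639 = 1.727 V.
I(R3) = V_A / R3 = 1.727/13.3 = 0.1298 mA.

I ≈ 0.130 mA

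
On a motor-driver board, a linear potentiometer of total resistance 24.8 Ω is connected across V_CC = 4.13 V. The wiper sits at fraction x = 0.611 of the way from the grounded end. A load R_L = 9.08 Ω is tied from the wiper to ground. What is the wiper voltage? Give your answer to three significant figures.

V_out ≈ 1.53 V

Lower segment x·R_p = 15.15 Ω; upper segment (1−x)·R_p = 9.647 Ω.
R_L loads the lower segment: effective lower R = 5.678 Ω.
Loaded-divider output: V_out = 4.13 × 0.3705 = 1.530 V.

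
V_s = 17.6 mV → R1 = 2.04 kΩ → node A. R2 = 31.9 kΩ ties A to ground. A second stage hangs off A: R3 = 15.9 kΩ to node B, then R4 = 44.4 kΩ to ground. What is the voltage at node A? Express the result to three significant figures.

V_A ≈ 16.0 mV

Node A sees R2 in parallel with the series input of stage 2, R3 + R4 = 60.30 kΩ.
Effective lower resistance at A: R2 ‖ 60.30 = 20.86 kΩ.
So V_A = 17.6 × 0.9109 = 16.03 mV.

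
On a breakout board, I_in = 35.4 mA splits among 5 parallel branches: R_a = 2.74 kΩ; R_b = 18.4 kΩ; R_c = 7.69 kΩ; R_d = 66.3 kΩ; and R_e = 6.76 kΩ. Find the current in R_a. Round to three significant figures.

I ≈ 18.1 mA

Conductances: ΣG = 1/2.74 + 1/18.4 + 1/7.69 + 1/66.3 + 1/6.76 = 0.7124 (1/kΩ).
R_a takes the fraction G_k/ΣG = 0.3650/0.7124 = 0.5123, so I = 35.4 × 0.5123 = 18.14 mA.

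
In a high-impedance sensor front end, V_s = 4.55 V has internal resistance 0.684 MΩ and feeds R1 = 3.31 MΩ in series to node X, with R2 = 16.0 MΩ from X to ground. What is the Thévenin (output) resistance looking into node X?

R_th ≈ 3.20 MΩ

R1' = 0.684 + 3.31 = 3.994 MΩ (source resistance + R1).
Zeroing V_s shorts the top of R1' to ground, so R_th = R1' ‖ R2 = 3.196 MΩ.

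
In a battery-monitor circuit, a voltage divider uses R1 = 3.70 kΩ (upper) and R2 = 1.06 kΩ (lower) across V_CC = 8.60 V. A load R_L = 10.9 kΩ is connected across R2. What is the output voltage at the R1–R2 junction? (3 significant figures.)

V_out ≈ 1.78 V

R2 ‖ R_L = (1.06 × 10.9)/(1.06 + 10.9) = 0.9661 kΩ.
Voltage divider with the loaded lower leg: V_out = 8.60 × 0.9661/(3.70 + 0.9661) = 8.60 × 0.2070 = 1.781 V.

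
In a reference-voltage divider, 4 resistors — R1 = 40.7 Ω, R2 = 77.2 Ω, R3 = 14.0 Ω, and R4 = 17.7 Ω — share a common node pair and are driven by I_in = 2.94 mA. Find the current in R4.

I ≈ 1.00 mA

Conductances: ΣG = 1/40.7 + 1/77.2 + 1/14.0 + 1/17.7 = 0.1654 (1/Ω).
R4 takes the fraction G_k/ΣG = 0.05650/0.1654 = 0.3415, so I = 2.94 × 0.3415 = 1.004 mA.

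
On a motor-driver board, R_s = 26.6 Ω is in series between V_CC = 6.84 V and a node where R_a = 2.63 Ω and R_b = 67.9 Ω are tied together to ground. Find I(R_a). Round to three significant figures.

I ≈ 0.226 A

Equivalent of the parallel group: R_p = 2.532 Ω.
V_A = 6.84 × 2.532/29.13 = 0.5945 V.
I(R_a) = V_A / R_a = 0.5945/2.63 = 0.2260 A.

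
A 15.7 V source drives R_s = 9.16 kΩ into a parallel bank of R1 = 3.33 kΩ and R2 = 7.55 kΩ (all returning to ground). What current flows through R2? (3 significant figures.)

I ≈ 0.419 mA

Parallel bank: R_p = 1/(1/3.33 + 1/7.55) = 2.311 kΩ.
V_A by voltage divider: V_A = 15.7 × 2.311/(9.16 + 2.311) = 3.163 V.
Branch current I = V_A/R2 = 3.163/7.55 = 0.4189 mA.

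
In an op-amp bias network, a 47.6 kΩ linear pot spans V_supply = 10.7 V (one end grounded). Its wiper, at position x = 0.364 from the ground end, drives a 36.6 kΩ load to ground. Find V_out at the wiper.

V_out ≈ 2.99 V

Lower segment x·R_p = 17.33 kΩ; upper segment (1−x)·R_p = 30.27 kΩ.
Lower segment in parallel with the load: 17.33 ‖ 36.6 = 11.76 kΩ.
Loaded-divider output: V_out = 10.7 × 0.2798 = 2.994 V.
(Unloaded: V_out = x·V_supply = 3.89 V.)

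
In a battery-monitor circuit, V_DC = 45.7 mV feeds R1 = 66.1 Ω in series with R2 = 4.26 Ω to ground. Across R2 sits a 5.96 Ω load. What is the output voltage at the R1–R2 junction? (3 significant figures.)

V_out ≈ 1.66 mV

R2 ‖ R_L = (4.26 × 5.96)/(4.26 + 5.96) = 2.484 Ω.
Then V_out = V_DC · R2'/(R1 + R2') = 45.7 × 2.484/68.58 = 1.655 mV.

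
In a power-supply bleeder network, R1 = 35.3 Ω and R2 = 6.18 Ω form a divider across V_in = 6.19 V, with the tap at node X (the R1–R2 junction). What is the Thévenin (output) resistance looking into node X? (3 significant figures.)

R_th ≈ 5.26 Ω

With V_in suppressed (replaced by a short), R_th = R1 ‖ R2 = (35.30 × 6.18)/(35.30 + 6.18) = 5.259 Ω.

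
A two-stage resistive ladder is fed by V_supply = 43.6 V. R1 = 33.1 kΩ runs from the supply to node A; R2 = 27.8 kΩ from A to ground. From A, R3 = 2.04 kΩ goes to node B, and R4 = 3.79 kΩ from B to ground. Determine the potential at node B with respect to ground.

V_B ≈ 3.60 V

Node A sees R2 in parallel with the series input of stage 2, R3 + R4 = 5.830 kΩ.
Effective lower resistance at A: R2 ‖ 5.830 = 4.819 kΩ.
So V_A = 43.6 × 0.1271 = 5.541 V.
V_B = V_A × 0.6501 = 3.602 V.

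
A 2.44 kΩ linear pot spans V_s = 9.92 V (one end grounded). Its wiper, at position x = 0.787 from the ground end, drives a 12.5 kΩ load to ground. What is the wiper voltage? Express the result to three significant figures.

Split the track: R_lower = x·R_p = 1.920 kΩ, R_upper = (1−x)·R_p = 0.5197 kΩ.
(x·R_p) ‖ R_L = 1.665 kΩ.
Loaded-divider output: V_out = 9.92 × 0.7621 = 7.560 V.
(Unloaded: V_out = x·V_s = 7.81 V.)

V_out ≈ 7.56 V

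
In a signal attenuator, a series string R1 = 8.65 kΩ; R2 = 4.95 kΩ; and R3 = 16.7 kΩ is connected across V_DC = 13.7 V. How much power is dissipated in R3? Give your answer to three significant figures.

P ≈ 3.41 mW

ΣR = 30.30 kΩ → I = 13.7/30.30 = 0.4521 mA.
P = I²R = 0.2044 × 16.7 = 3.414 mW.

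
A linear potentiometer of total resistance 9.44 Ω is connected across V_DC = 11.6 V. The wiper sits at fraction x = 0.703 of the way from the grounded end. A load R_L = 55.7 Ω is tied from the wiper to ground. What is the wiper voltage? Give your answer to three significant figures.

V_out ≈ 7.88 V

Split the track: R_lower = x·R_p = 6.636 Ω, R_upper = (1−x)·R_p = 2.804 Ω.
Lower segment in parallel with the load: 6.636 ‖ 55.7 = 5.930 Ω.
Loaded-divider output: V_out = 11.6 × 0.6790 = 7.876 V.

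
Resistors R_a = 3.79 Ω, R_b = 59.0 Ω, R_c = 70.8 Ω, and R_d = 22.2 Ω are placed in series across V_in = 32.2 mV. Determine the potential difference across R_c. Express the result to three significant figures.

Total series resistance ΣR = 3.79 + 59.0 + 70.8 + 22.2 = 155.8 Ω.
Voltage divider: V = V_in · (70.80 / 155.8) = 32.2 × 0.4545 = 14.63 mV.

V ≈ 14.6 mV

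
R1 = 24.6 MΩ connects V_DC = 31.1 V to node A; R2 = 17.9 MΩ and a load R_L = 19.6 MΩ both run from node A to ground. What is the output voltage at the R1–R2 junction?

First combine the lower leg with the load: R2 ‖ R_L = 9.356 MΩ.
Then V_out = V_DC · R2'/(R1 + R2') = 31.1 × 9.356/33.96 = 8.569 V.
(Unloaded it would be 13.1 V; the load pulls it down.)

V_out ≈ 8.57 V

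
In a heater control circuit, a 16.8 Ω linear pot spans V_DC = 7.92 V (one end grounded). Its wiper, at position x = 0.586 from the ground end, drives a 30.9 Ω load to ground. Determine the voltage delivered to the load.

Split the track: R_lower = x·R_p = 9.845 Ω, R_upper = (1−x)·R_p = 6.955 Ω.
(x·R_p) ‖ R_L = 7.466 Ω.
Loaded-divider output: V_out = 7.92 × 0.5177 = 4.100 V.
(Unloaded: V_out = x·V_DC = 4.64 V.)

V_out ≈ 4.10 V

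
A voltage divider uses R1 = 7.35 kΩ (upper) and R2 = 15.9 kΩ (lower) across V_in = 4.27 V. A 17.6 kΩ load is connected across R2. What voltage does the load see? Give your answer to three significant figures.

First combine the lower leg with the load: R2 ‖ R_L = 8.353 kΩ.
Voltage divider with the loaded lower leg: V_out = 4.27 × 8.353/(7.35 + 8.353) = 4.27 × 0.5319 = 2.271 V.

V_out ≈ 2.27 V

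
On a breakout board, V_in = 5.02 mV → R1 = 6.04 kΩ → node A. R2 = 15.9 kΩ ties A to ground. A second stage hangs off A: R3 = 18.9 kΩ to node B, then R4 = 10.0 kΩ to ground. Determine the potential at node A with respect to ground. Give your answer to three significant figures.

V_A ≈ 3.16 mV

Node A sees R2 in parallel with the series input of stage 2, R3 + R4 = 28.90 kΩ.
R2 ‖ (R3+R4) = 10.26 kΩ.
V_A = 5.02 × 10.26/(6.04 + 10.26) = 3.159 mV.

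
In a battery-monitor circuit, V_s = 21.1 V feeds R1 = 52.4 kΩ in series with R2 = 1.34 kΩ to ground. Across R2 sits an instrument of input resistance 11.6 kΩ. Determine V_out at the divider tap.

V_out ≈ 0.473 V

The load sits in parallel with R2, giving an effective lower resistance R2' = R2·R_L/(R2+R_L) = 1.201 kΩ.
Then V_out = V_s · R2'/(R1 + R2') = 21.1 × 1.201/53.60 = 0.4729 V.
(Unloaded it would be 0.526 V; the load pulls it down.)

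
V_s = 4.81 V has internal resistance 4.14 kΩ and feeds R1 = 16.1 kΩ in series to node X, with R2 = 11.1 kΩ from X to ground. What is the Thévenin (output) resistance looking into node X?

R1' = 4.14 + 16.1 = 20.24 kΩ (source resistance + R1).
Zeroing V_s shorts the top of R1' to ground, so R_th = R1' ‖ R2 = 7.169 kΩ.

R_th ≈ 7.17 kΩ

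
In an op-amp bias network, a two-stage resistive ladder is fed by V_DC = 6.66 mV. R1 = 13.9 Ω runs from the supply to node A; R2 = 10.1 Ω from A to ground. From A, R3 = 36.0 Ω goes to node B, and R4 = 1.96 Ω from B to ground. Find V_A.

Looking into the second stage from A: R3 + R4 = 37.96 Ω appears in parallel with R2.
Effective lower resistance at A: R2 ‖ 37.96 = 7.977 Ω.
First divider: V_A = V_DC · 7.977/(13.9 + 7.977) = 2.429 mV.

V_A ≈ 2.43 mV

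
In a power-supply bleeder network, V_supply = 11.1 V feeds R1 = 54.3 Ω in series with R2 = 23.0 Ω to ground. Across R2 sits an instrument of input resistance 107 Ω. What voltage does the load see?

V_out ≈ 2.87 V

First combine the lower leg with the load: R2 ‖ R_L = 18.93 Ω.
Now apply the divider: V_out = 11.1 × 0.2585 = 2.869 V.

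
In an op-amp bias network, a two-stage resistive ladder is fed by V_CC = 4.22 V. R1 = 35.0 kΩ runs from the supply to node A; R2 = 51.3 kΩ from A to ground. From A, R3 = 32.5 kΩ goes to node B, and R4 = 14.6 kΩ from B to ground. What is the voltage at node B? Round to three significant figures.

V_B ≈ 0.539 V

Looking into the second stage from A: R3 + R4 = 47.10 kΩ appears in parallel with R2.
R2 ‖ (R3+R4) = 24.56 kΩ.
V_A = 4.22 × 24.56/(35.0 + 24.56) = 1.740 V.
Then the unloaded second divider: V_B = V_A × R4/(R3+R4) = 1.740 × 0.3100 = 0.5393 V.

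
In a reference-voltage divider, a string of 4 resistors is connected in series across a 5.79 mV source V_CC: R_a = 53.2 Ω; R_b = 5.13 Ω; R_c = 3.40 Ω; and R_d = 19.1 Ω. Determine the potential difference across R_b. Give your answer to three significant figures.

V ≈ 0.367 mV

Total series resistance ΣR = 53.2 + 5.13 + 3.40 + 19.1 = 80.83 Ω.
By the voltage-divider rule, V = 5.79 × 5.130/80.83 = 0.3675 mV.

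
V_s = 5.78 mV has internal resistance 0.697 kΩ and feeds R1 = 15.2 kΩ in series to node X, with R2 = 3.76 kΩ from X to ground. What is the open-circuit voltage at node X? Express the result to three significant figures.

R1' = 0.697 + 15.2 = 15.90 kΩ (source resistance + R1).
With X open, the divider is unloaded: V_th = 5.78 × 3.76/19.66 = 1.106 mV.

V_th ≈ 1.11 mV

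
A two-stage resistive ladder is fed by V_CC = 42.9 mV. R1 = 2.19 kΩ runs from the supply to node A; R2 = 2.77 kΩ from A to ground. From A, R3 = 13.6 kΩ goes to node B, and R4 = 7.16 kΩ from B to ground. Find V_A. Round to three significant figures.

Node A sees R2 in parallel with the series input of stage 2, R3 + R4 = 20.76 kΩ.
Effective lower resistance at A: R2 ‖ 20.76 = 2.444 kΩ.
First divider: V_A = V_CC · 2.444/(2.19 + 2.444) = 22.63 mV.

V_A ≈ 22.6 mV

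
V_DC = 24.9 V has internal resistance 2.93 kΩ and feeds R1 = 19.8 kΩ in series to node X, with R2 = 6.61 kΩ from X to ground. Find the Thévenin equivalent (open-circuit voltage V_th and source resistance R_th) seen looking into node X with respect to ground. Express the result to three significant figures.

V_th ≈ 5.61 V, R_th ≈ 5.12 kΩ

R1' = 2.93 + 19.8 = 22.73 kΩ (source resistance + R1).
With X open, the divider is unloaded: V_th = 24.9 × 6.61/29.34 = 5.610 V.
With V_DC suppressed (replaced by a short), R_th = R1' ‖ R2 = (22.73 × 6.61)/(22.73 + 6.61) = 5.121 kΩ.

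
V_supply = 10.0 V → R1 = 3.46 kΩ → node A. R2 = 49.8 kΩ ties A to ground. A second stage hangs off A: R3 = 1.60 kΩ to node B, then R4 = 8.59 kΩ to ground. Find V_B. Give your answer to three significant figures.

Looking into the second stage from A: R3 + R4 = 10.19 kΩ appears in parallel with R2.
Effective lower resistance at A: R2 ‖ 10.19 = 8.459 kΩ.
V_A = 10.0 × 8.459/(3.46 + 8.459) = 7.097 V.
Stage 2 is unloaded, so V_B = V_A · R4/(R3+R4) = 7.097 × 8.59/10.19 = 5.983 V.

V_B ≈ 5.98 V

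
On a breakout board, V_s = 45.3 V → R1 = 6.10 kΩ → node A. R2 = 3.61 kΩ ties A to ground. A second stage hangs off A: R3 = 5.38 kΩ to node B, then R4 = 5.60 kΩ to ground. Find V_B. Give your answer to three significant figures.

V_B ≈ 7.12 V

Node A sees R2 in parallel with the series input of stage 2, R3 + R4 = 10.98 kΩ.
Effective lower resistance at A: R2 ‖ 10.98 = 2.717 kΩ.
So V_A = 45.3 × 0.3081 = 13.96 V.
Then the unloaded second divider: V_B = V_A × R4/(R3+R4) = 13.96 × 0.5100 = 7.119 V.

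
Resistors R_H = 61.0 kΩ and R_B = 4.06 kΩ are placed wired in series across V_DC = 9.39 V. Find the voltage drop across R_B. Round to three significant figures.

ΣR = 61.0 + 4.06 = 65.06 kΩ.
By the voltage-divider rule, V = 9.39 × 4.060/65.06 = 0.5860 V.

V ≈ 0.586 V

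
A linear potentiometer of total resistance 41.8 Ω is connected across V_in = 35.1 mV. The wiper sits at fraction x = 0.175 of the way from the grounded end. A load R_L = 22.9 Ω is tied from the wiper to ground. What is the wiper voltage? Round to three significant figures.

V_out ≈ 4.86 mV

Lower segment x·R_p = 7.315 Ω; upper segment (1−x)·R_p = 34.48 Ω.
R_L loads the lower segment: effective lower R = 5.544 Ω.
V_out = 35.1 × 5.544/(34.48 + 5.544) = 4.861 mV.
(Unloaded: V_out = x·V_in = 6.14 mV.)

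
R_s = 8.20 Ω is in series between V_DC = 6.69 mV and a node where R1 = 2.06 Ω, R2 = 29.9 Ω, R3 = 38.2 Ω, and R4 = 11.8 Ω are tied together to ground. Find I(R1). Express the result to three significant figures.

Combine the parallel branches: R_p = (1/2.06 + 1/29.9 + 1/38.2 + 1/11.8)⁻¹ = 1.588 Ω.
V_A by voltage divider: V_A = 6.69 × 1.588/(8.20 + 1.588) = 1.085 mV.
Branch current I = V_A/R1 = 1.085/2.06 = 0.5268 mA.
(Check via current divider: I_total = 0.6835 mA; share G_k/ΣG = 0.7708 → same result.)

I ≈ 0.527 mA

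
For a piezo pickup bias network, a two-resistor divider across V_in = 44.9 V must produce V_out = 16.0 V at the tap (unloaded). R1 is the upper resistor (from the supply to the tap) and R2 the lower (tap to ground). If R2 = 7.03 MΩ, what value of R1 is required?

R1 ≈ 12.7 MΩ

V_out/V_in = R2/(R1+R2) = 0.3563.
Rearranging, R1 = R2·(1−k)/k = 7.03 × 1.806 = 12.70 MΩ.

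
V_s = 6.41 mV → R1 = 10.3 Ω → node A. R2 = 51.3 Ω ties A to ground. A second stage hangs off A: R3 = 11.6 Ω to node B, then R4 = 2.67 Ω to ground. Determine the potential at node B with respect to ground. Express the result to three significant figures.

V_B ≈ 0.624 mV

Node A sees R2 in parallel with the series input of stage 2, R3 + R4 = 14.27 Ω.
R2 ‖ (R3+R4) = 11.16 Ω.
First divider: V_A = V_s · 11.16/(10.3 + 11.16) = 3.334 mV.
Stage 2 is unloaded, so V_B = V_A · R4/(R3+R4) = 3.334 × 2.67/14.27 = 0.6238 mV.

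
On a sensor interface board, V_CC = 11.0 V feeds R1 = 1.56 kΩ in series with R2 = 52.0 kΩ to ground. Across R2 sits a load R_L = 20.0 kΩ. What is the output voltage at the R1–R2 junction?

V_out ≈ 9.93 V

R2 ‖ R_L = (52.0 × 20.0)/(52.0 + 20.0) = 14.44 kΩ.
Now apply the divider: V_out = 11.0 × 0.9025 = 9.928 V.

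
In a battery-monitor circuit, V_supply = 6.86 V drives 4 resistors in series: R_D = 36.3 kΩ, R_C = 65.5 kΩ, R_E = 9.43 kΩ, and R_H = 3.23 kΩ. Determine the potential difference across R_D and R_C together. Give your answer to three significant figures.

ΣR = 36.3 + 65.5 + 9.43 + 3.23 = 114.5 kΩ.
R_{R_D..R_C} = 36.3 + 65.5 = 101.8 kΩ.
By the voltage-divider rule, V = 6.86 × 101.8/114.5 = 6.101 V.

V ≈ 6.10 V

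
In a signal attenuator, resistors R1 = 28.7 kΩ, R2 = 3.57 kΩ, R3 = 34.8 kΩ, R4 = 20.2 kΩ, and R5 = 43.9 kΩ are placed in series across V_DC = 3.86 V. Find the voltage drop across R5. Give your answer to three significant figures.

V ≈ 1.29 V

Series total: ΣR = 28.7 + 3.57 + 34.8 + 20.2 + 43.9 = 131.2 kΩ.
By the voltage-divider rule, V = 3.86 × 43.90/131.2 = 1.292 V.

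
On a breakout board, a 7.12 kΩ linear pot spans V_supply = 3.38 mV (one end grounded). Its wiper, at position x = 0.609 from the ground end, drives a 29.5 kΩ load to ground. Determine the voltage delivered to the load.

V_out ≈ 1.95 mV

Lower segment x·R_p = 4.336 kΩ; upper segment (1−x)·R_p = 2.784 kΩ.
Lower segment in parallel with the load: 4.336 ‖ 29.5 = 3.780 kΩ.
V_out = 3.38 × 3.780/(2.784 + 3.780) = 1.947 mV.
(Unloaded: V_out = x·V_supply = 2.06 mV.)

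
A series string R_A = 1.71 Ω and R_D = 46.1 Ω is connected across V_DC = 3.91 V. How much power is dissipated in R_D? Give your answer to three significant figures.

The common current is I = 3.91/47.81 = 0.08178 A.
P = I²R = 0.006688 × 46.1 = 0.3083 W.

P ≈ 0.308 W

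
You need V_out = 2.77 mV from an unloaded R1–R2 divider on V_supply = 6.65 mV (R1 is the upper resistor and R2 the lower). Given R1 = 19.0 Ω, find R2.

R2 ≈ 13.6 Ω

The divider ratio is R2/(R1+R2) = 2.77/6.65 = 0.4165.
R2 = R1 · 0.4165/(1 − 0.4165) = 13.56 Ω.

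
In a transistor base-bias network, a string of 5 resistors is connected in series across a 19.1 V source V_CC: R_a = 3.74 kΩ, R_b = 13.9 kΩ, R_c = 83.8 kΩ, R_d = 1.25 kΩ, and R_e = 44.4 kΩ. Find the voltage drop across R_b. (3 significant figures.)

V ≈ 1.80 V

Total series resistance ΣR = 3.74 + 13.9 + 83.8 + 1.25 + 44.4 = 147.1 kΩ.
Voltage divider: V = V_CC · (13.90 / 147.1) = 19.1 × 0.09450 = 1.805 V.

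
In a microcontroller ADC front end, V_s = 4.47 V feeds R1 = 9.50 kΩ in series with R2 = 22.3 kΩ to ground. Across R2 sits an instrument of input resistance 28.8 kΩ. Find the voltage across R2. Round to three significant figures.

V_out ≈ 2.55 V

First combine the lower leg with the load: R2 ‖ R_L = 12.57 kΩ.
Voltage divider with the loaded lower leg: V_out = 4.47 × 12.57/(9.50 + 12.57) = 4.47 × 0.5695 = 2.546 V.
(Unloaded it would be 3.13 V; the load pulls it down.)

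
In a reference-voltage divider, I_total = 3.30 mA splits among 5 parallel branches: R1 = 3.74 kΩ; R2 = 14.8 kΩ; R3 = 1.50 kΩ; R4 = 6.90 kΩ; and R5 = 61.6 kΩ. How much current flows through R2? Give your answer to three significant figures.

Total conductance ΣG = 1/3.74 + 1/14.8 + 1/1.50 + 1/6.90 + 1/61.6 = 1.163 (units of 1/kΩ).
By the current-divider rule, I = I_total · G_k/ΣG = 3.30 × 0.05811 = 0.1918 mA.

I ≈ 0.192 mA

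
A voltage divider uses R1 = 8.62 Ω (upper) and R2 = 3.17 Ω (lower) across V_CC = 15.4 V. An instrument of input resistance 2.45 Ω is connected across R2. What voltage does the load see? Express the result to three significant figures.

V_out ≈ 2.13 V

First combine the lower leg with the load: R2 ‖ R_L = 1.382 Ω.
Then V_out = V_CC · R2'/(R1 + R2') = 15.4 × 1.382/10.00 = 2.128 V.
(Unloaded it would be 4.14 V; the load pulls it down.)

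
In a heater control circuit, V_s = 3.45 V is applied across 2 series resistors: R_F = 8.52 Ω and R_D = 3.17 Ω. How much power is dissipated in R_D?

P ≈ 0.276 W

Series current I = V_s/ΣR = 3.45/11.69 = 0.2951 A.
P = I²R = 0.08710 × 3.17 = 0.2761 W.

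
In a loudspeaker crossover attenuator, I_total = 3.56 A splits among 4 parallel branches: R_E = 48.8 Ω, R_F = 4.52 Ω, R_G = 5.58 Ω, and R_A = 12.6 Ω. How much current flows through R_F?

I ≈ 1.57 A

Total conductance ΣG = 1/48.8 + 1/4.52 + 1/5.58 + 1/12.6 = 0.5003 (units of 1/Ω).
R_F takes the fraction G_k/ΣG = 0.2212/0.5003 = 0.4422, so I = 3.56 × 0.4422 = 1.574 A.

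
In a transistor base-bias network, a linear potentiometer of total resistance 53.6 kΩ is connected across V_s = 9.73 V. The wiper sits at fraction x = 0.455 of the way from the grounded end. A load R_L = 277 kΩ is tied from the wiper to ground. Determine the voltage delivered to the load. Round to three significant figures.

V_out ≈ 4.22 V

Split the track: R_lower = x·R_p = 24.39 kΩ, R_upper = (1−x)·R_p = 29.21 kΩ.
R_L loads the lower segment: effective lower R = 22.41 kΩ.
Loaded-divider output: V_out = 9.73 × 0.4342 = 4.224 V.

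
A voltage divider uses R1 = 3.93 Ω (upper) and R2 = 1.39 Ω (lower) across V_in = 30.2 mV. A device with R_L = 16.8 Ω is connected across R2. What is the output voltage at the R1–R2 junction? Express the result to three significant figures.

The load sits in parallel with R2, giving an effective lower resistance R2' = R2·R_L/(R2+R_L) = 1.284 Ω.
Voltage divider with the loaded lower leg: V_out = 30.2 × 1.284/(3.93 + 1.284) = 30.2 × 0.2462 = 7.436 mV.

V_out ≈ 7.44 mV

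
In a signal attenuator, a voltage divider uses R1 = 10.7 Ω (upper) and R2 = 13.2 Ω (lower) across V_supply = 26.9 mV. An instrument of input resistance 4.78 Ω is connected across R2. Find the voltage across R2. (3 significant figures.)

V_out ≈ 6.64 mV

R2 ‖ R_L = (13.2 × 4.78)/(13.2 + 4.78) = 3.509 Ω.
Voltage divider with the loaded lower leg: V_out = 26.9 × 3.509/(10.7 + 3.509) = 26.9 × 0.2470 = 6.643 mV.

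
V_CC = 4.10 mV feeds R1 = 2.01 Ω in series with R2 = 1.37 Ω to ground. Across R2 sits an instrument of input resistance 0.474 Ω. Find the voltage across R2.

The load sits in parallel with R2, giving an effective lower resistance R2' = R2·R_L/(R2+R_L) = 0.3522 Ω.
Then V_out = V_CC · R2'/(R1 + R2') = 4.10 × 0.3522/2.362 = 0.6112 mV.

V_out ≈ 0.611 mV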